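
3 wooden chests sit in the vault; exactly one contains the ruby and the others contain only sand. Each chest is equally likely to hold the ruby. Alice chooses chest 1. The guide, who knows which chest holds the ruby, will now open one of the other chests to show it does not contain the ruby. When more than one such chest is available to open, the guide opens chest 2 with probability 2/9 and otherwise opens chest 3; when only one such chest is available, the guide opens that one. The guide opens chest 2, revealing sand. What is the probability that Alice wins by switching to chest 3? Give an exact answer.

Condition on the true location of the ruby.
If it is in chest 1 (prior 1/3): chest 2 is available, opened with probability 2/9; weight (1/3)·(2/9) = 2/27.
If it is in chest 2 (prior 1/3): the guide opened chest 2, so this case is ruled out; weight (1/3)·0 = 0.
If it is in chest 3 (prior 1/3): only chest 2 is available, probability 1; weight (1/3)·1 = 1/3.
The weights sum to 11/27.
So P(the ruby in chest 3 | the guide opened chest 2) = (1/3) / (11/27) = 9/11.

9/11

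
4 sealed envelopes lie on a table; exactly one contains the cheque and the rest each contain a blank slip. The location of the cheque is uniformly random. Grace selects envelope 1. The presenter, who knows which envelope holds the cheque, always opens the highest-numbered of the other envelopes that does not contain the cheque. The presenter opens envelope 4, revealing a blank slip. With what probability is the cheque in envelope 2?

1/3

Apply Bayes' rule, conditioning on where the cheque actually is.
If it is in any of envelopes 1, 2, and 3 (prior 1/4 each): envelope 4 is the highest-numbered option available, probability 1; weight (1/4)·1 = 1/4 each.
If it is in envelope 4 (prior 1/4): the presenter opened envelope 4, so this case is ruled out; weight (1/4)·0 = 0.
The weights sum to 3/4.
So P(the cheque in envelope 2 | the presenter opened envelope 4) = (1/4) / (3/4) = 1/3.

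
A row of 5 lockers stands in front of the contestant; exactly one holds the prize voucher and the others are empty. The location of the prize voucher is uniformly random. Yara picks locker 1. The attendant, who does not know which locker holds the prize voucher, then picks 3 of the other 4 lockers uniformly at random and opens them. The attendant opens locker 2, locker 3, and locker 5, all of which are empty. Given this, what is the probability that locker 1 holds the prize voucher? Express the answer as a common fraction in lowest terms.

Consider each possible location of the prize voucher in turn.
If it is in either of lockers 1 and 4 (prior 1/5 each): the attendant picks exactly this set with probability 1/4 regardless, and none is the prize; weight (1/5)·(1/4) = 1/20 each.
If it is in any of lockers 2, 3, and 5 (prior 1/5 each): that locker was opened and seen not to hold the prize — ruled out; weight (1/5)·0 = 0 each.
The weights sum to 1/10.
So P(the prize voucher in locker 1 | the attendant opened locker 2, locker 3, and locker 5) = (1/20) / (1/10) = 1/2.

1/2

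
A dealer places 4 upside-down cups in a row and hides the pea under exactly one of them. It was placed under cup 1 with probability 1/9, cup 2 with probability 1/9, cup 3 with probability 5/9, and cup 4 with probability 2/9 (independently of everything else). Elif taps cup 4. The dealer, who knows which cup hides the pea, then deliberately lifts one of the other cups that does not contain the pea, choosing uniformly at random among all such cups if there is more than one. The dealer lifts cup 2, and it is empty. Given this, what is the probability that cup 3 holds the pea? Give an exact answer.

Condition on the true location of the pea.
If it is under cup 1 (prior 1/9): the dealer has 2 equally likely choices, so probability 1/2; weight (1/9)·(1/2) = 1/18.
If it is under cup 2 (prior 1/9): the dealer opened cup 2, so this case is ruled out; weight (1/9)·0 = 0.
If it is under cup 3 (prior 5/9): the dealer has 2 equally likely choices, so probability 1/2; weight (5/9)·(1/2) = 5/18.
If it is under cup 4 (prior 2/9): the dealer has 3 equally likely choices, so probability 1/3; weight (2/9)·(1/3) = 2/27.
The weights sum to 11/27.
So P(the pea under cup 3 | the dealer opened cup 2) = (5/18) / (11/27) = 15/22.

15/22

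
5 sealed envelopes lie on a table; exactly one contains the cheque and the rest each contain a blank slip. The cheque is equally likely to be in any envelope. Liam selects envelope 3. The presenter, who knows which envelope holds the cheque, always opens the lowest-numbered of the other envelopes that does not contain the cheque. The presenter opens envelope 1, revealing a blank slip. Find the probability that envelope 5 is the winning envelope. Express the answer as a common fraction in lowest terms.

Consider each possible location of the cheque in turn.
If it is in envelope 1 (prior 1/5): the presenter opened envelope 1, so this case is ruled out; weight (1/5)·0 = 0.
If it is in any of envelopes 2, 3, 4, and 5 (prior 1/5 each): envelope 1 is the lowest-numbered option available, probability 1; weight (1/5)·1 = 1/5 each.
The weights sum to 4/5.
So P(the cheque in envelope 5 | the presenter opened envelope 1) = (1/5) / (4/5) = 1/4.

1/4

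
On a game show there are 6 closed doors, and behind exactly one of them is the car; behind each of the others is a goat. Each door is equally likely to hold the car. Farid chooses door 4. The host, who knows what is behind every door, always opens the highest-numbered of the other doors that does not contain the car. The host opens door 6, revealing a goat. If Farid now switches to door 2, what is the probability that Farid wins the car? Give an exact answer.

1/5

Condition on the true location of the car.
If it is behind any of doors 1, 2, 3, 4, and 5 (prior 1/6 each): door 6 is the highest-numbered option available, probability 1; weight (1/6)·1 = 1/6 each.
If it is behind door 6 (prior 1/6): the host opened door 6, so this case is ruled out; weight (1/6)·0 = 0.
The weights sum to 5/6.
So P(the car behind door 2 | the host opened door 6) = (1/6) / (5/6) = 1/5.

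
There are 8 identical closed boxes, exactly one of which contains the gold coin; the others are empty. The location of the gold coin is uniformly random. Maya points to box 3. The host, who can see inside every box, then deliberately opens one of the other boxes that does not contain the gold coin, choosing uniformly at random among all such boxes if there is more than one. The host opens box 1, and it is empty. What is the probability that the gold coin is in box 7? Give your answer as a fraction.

Condition on the true location of the gold coin.
If it is in box 1 (prior 1/8): the host opened box 1, so this case is ruled out; weight (1/8)·0 = 0.
If it is in any of boxes 2, 4, 5, 6, 7, and 8 (prior 1/8 each): the host has 6 equally likely choices, so probability 1/6; weight (1/8)·(1/6) = 1/48 each.
If it is in box 3 (prior 1/8): the host has 7 equally likely choices, so probability 1/7; weight (1/8)·(1/7) = 1/56.
The weights sum to 1/7.
So P(the gold coin in box 7 | the host opened box 1) = (1/48) / (1/7) = 7/48.

7/48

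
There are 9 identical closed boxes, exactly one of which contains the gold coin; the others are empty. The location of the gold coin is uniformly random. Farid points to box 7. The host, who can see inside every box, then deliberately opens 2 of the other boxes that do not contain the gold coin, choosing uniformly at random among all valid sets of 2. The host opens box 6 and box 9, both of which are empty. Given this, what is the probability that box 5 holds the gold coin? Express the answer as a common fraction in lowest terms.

4/27

Apply Bayes' rule, conditioning on where the gold coin actually is.
If it is in any of boxes 1, 2, 3, 4, 5, and 8 (prior 1/9 each): the host has 21 equally likely choices, so probability 1/21; weight (1/9)·(1/21) = 1/189 each.
If it is in either of boxes 6 and 9 (prior 1/9 each): that box was opened and seen not to hold the prize — ruled out; weight (1/9)·0 = 0 each.
If it is in box 7 (prior 1/9): the host has 28 equally likely choices, so probability 1/28; weight (1/9)·(1/28) = 1/252.
The weights sum to 1/28.
So P(the gold coin in box 5 | the host opened box 6 and box 9) = (1/189) / (1/28) = 4/27.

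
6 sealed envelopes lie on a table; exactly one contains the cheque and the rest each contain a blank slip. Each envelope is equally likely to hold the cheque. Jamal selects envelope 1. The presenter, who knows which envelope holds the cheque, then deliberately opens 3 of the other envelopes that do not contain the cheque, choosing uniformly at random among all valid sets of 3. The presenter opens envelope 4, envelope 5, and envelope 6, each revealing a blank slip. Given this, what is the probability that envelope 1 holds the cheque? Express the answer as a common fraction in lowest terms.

Condition on the true location of the cheque.
If it is in envelope 1 (prior 1/6): the presenter has 10 equally likely choices, so probability 1/10; weight (1/6)·(1/10) = 1/60.
If it is in either of envelopes 2 and 3 (prior 1/6 each): the presenter has 4 equally likely choices, so probability 1/4; weight (1/6)·(1/4) = 1/24 each.
If it is in any of envelopes 4, 5, and 6 (prior 1/6 each): that envelope was opened and seen not to hold the prize — ruled out; weight (1/6)·0 = 0 each.
The weights sum to 1/10.
So P(the cheque in envelope 1 | the presenter opened envelope 4, envelope 5, and envelope 6) = (1/60) / (1/10) = 1/6.

1/6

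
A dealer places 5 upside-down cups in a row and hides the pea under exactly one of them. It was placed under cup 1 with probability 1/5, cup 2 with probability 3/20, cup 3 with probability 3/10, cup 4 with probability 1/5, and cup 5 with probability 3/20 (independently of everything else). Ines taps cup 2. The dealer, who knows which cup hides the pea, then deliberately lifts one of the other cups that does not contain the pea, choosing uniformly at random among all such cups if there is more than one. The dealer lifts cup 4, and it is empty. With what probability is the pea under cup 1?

Consider each possible location of the pea in turn.
If it is under cup 1 (prior 1/5): the dealer has 3 equally likely choices, so probability 1/3; weight (1/5)·(1/3) = 1/15.
If it is under cup 2 (prior 3/20): the dealer has 4 equally likely choices, so probability 1/4; weight (3/20)·(1/4) = 3/80.
If it is under cup 3 (prior 3/10): the dealer has 3 equally likely choices, so probability 1/3; weight (3/10)·(1/3) = 1/10.
If it is under cup 4 (prior 1/5): the dealer opened cup 4, so this case is ruled out; weight (1/5)·0 = 0.
If it is under cup 5 (prior 3/20): the dealer has 3 equally likely choices, so probability 1/3; weight (3/20)·(1/3) = 1/20.
The weights sum to 61/240.
So P(the pea under cup 1 | the dealer opened cup 4) = (1/15) / (61/240) = 16/61.

16/61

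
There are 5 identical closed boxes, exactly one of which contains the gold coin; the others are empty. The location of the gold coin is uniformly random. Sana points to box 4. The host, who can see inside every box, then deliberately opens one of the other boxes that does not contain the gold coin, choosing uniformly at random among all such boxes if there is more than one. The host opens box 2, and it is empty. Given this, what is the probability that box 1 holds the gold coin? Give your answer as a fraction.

4/15

Condition on the true location of the gold coin.
If it is in any of boxes 1, 3, and 5 (prior 1/5 each): the host has 3 equally likely choices, so probability 1/3; weight (1/5)·(1/3) = 1/15 each.
If it is in box 2 (prior 1/5): the host opened box 2, so this case is ruled out; weight (1/5)·0 = 0.
If it is in box 4 (prior 1/5): the host has 4 equally likely choices, so probability 1/4; weight (1/5)·(1/4) = 1/20.
The weights sum to 1/4.
So P(the gold coin in box 1 | the host opened box 2) = (1/15) / (1/4) = 4/15.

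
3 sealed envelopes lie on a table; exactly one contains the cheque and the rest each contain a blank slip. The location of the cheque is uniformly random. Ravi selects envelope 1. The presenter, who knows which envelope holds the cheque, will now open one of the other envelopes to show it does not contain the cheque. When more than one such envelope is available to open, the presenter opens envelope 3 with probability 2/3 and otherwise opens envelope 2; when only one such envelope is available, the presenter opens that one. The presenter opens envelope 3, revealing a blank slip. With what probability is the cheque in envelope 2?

Apply Bayes' rule, conditioning on where the cheque actually is.
If it is in envelope 1 (prior 1/3): envelope 3 is available, opened with probability 2/3; weight (1/3)·(2/3) = 2/9.
If it is in envelope 2 (prior 1/3): only envelope 3 is available, probability 1; weight (1/3)·1 = 1/3.
If it is in envelope 3 (prior 1/3): the presenter opened envelope 3, so this case is ruled out; weight (1/3)·0 = 0.
The weights sum to 5/9.
So P(the cheque in envelope 2 | the presenter opened envelope 3) = (1/3) / (5/9) = 3/5.

3/5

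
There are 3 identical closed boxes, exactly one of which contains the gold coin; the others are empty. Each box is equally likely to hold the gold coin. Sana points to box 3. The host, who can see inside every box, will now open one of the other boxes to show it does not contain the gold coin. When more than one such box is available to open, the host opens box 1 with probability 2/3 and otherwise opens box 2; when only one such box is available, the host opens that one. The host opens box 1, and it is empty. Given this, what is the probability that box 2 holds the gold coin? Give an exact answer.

Consider each possible location of the gold coin in turn.
If it is in box 1 (prior 1/3): the host opened box 1, so this case is ruled out; weight (1/3)·0 = 0.
If it is in box 2 (prior 1/3): only box 1 is available, probability 1; weight (1/3)·1 = 1/3.
If it is in box 3 (prior 1/3): box 1 is available, opened with probability 2/3; weight (1/3)·(2/3) = 2/9.
The weights sum to 5/9.
So P(the gold coin in box 2 | the host opened box 1) = (1/3) / (5/9) = 3/5.

3/5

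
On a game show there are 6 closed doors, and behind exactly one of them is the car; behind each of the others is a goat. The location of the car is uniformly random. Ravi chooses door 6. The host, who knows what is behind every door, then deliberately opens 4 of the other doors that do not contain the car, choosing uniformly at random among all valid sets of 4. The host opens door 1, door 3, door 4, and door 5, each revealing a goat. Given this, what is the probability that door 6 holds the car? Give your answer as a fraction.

Condition on the true location of the car.
If it is behind any of doors 1, 3, 4, and 5 (prior 1/6 each): that door was opened and seen not to hold the prize — ruled out; weight (1/6)·0 = 0 each.
If it is behind door 2 (prior 1/6): the host has no choice, probability 1; weight (1/6)·1 = 1/6.
If it is behind door 6 (prior 1/6): the host has 5 equally likely choices, so probability 1/5; weight (1/6)·(1/5) = 1/30.
The weights sum to 1/5.
So P(the car behind door 6 | the host opened door 1, door 3, door 4, and door 5) = (1/30) / (1/5) = 1/6.

1/6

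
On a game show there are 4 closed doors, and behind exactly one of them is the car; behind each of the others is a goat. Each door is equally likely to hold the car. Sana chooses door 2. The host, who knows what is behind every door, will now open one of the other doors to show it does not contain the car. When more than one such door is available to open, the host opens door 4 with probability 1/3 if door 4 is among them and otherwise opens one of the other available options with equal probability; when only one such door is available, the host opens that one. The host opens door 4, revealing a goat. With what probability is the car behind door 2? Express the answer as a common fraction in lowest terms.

1/3

Consider each possible location of the car in turn.
If it is behind any of doors 1, 2, and 3 (prior 1/4 each): door 4 is available, opened with probability 1/3; weight (1/4)·(1/3) = 1/12 each.
If it is behind door 4 (prior 1/4): the host opened door 4, so this case is ruled out; weight (1/4)·0 = 0.
The weights sum to 1/4.
So P(the car behind door 2 | the host opened door 4) = (1/12) / (1/4) = 1/3.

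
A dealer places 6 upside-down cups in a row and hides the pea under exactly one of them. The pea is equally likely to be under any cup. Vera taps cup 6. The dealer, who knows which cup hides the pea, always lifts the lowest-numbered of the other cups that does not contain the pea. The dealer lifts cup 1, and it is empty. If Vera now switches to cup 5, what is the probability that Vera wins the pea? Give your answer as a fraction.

Condition on the true location of the pea.
If it is under cup 1 (prior 1/6): the dealer opened cup 1, so this case is ruled out; weight (1/6)·0 = 0.
If it is under any of cups 2, 3, 4, 5, and 6 (prior 1/6 each): cup 1 is the lowest-numbered option available, probability 1; weight (1/6)·1 = 1/6 each.
The weights sum to 5/6.
So P(the pea under cup 5 | the dealer opened cup 1) = (1/6) / (5/6) = 1/5.

1/5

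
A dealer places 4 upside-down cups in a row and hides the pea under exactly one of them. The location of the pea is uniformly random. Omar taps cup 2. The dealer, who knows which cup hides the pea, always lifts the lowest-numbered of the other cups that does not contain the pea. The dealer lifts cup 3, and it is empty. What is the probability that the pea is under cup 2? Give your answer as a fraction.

0

Consider each possible location of the pea in turn.
If it is under cup 1 (prior 1/4): cup 3 is the lowest-numbered option available, probability 1; weight (1/4)·1 = 1/4.
If it is under either of cups 2 and 4 (prior 1/4 each): the dealer would have opened cup 1 instead, probability 0; weight (1/4)·0 = 0 each.
If it is under cup 3 (prior 1/4): the dealer opened cup 3, so this case is ruled out; weight (1/4)·0 = 0.
The weights sum to 1/4.
So P(the pea under cup 2 | the dealer opened cup 3) = 0 / (1/4) = 0.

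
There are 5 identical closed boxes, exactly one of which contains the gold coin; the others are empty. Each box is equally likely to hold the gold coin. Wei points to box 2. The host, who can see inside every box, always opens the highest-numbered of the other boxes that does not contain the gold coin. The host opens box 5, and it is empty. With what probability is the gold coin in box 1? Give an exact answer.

1/4

Consider each possible location of the gold coin in turn.
If it is in any of boxes 1, 2, 3, and 4 (prior 1/5 each): box 5 is the highest-numbered option available, probability 1; weight (1/5)·1 = 1/5 each.
If it is in box 5 (prior 1/5): the host opened box 5, so this case is ruled out; weight (1/5)·0 = 0.
The weights sum to 4/5.
So P(the gold coin in box 1 | the host opened box 5) = (1/5) / (4/5) = 1/4.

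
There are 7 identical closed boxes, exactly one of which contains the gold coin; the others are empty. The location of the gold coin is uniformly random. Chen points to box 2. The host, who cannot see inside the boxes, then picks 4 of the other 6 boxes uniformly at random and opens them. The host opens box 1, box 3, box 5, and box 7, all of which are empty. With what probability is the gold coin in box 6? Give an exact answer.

Condition on the true location of the gold coin.
If it is in any of boxes 1, 3, 5, and 7 (prior 1/7 each): that box was opened and seen not to hold the prize — ruled out; weight (1/7)·0 = 0 each.
If it is in any of boxes 2, 4, and 6 (prior 1/7 each): the host picks exactly this set with probability 1/15 regardless, and none is the prize; weight (1/7)·(1/15) = 1/105 each.
The weights sum to 1/35.
So P(the gold coin in box 6 | the host opened box 1, box 3, box 5, and box 7) = (1/105) / (1/35) = 1/3.

1/3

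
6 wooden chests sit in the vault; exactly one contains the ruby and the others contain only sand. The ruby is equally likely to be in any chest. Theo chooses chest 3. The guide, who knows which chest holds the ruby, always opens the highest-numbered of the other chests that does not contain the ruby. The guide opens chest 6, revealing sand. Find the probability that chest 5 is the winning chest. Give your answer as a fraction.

Apply Bayes' rule, conditioning on where the ruby actually is.
If it is in any of chests 1, 2, 3, 4, and 5 (prior 1/6 each): chest 6 is the highest-numbered option available, probability 1; weight (1/6)·1 = 1/6 each.
If it is in chest 6 (prior 1/6): the guide opened chest 6, so this case is ruled out; weight (1/6)·0 = 0.
The weights sum to 5/6.
So P(the ruby in chest 5 | the guide opened chest 6) = (1/6) / (5/6) = 1/5.

1/5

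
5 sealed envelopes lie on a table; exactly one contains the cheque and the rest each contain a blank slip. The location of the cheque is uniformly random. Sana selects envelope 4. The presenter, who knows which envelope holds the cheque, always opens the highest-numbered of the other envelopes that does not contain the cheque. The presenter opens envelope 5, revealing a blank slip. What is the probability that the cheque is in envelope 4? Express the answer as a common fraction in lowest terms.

1/4

Consider each possible location of the cheque in turn.
If it is in any of envelopes 1, 2, 3, and 4 (prior 1/5 each): envelope 5 is the highest-numbered option available, probability 1; weight (1/5)·1 = 1/5 each.
If it is in envelope 5 (prior 1/5): the presenter opened envelope 5, so this case is ruled out; weight (1/5)·0 = 0.
The weights sum to 4/5.
So P(the cheque in envelope 4 | the presenter opened envelope 5) = (1/5) / (4/5) = 1/4.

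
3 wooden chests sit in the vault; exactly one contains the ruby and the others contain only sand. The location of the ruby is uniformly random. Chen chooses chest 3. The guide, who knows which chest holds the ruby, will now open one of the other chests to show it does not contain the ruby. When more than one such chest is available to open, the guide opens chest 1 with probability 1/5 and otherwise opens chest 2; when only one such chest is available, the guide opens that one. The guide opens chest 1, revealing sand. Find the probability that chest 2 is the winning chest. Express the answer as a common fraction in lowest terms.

5/6

Apply Bayes' rule, conditioning on where the ruby actually is.
If it is in chest 1 (prior 1/3): the guide opened chest 1, so this case is ruled out; weight (1/3)·0 = 0.
If it is in chest 2 (prior 1/3): only chest 1 is available, probability 1; weight (1/3)·1 = 1/3.
If it is in chest 3 (prior 1/3): chest 1 is available, opened with probability 1/5; weight (1/3)·(1/5) = 1/15.
The weights sum to 2/5.
So P(the ruby in chest 2 | the guide opened chest 1) = (1/3) / (2/5) = 5/6.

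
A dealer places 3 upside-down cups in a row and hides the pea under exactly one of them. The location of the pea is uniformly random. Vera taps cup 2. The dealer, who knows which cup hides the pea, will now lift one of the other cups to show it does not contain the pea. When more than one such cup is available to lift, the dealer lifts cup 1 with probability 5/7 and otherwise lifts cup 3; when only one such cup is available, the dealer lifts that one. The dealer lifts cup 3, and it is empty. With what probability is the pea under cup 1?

Apply Bayes' rule, conditioning on where the pea actually is.
If it is under cup 1 (prior 1/3): only cup 3 is available, probability 1; weight (1/3)·1 = 1/3.
If it is under cup 2 (prior 1/3): cup 1 is available but not opened, probability 2/7; weight (1/3)·(2/7) = 2/21.
If it is under cup 3 (prior 1/3): the dealer opened cup 3, so this case is ruled out; weight (1/3)·0 = 0.
The weights sum to 3/7.
So P(the pea under cup 1 | the dealer opened cup 3) = (1/3) / (3/7) = 7/9.

7/9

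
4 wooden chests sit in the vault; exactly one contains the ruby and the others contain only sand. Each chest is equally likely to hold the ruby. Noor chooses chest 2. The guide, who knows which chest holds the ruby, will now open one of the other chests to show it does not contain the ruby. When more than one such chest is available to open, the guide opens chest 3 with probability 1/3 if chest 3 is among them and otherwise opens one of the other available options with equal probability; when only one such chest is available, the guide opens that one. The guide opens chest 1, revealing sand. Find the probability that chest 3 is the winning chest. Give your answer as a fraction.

Condition on the true location of the ruby.
If it is in chest 1 (prior 1/4): the guide opened chest 1, so this case is ruled out; weight (1/4)·0 = 0.
If it is in chest 2 (prior 1/4): chest 3 is available but not opened; chest 1 gets probability (1 − 1/3)/2 = 1/3; weight (1/4)·(1/3) = 1/12.
If it is in chest 3 (prior 1/4): chest 3 holds the prize so is unavailable; the guide chooses uniformly among the 2 others, probability 1/2; weight (1/4)·(1/2) = 1/8.
If it is in chest 4 (prior 1/4): chest 3 is available but not opened, probability 2/3; weight (1/4)·(2/3) = 1/6.
The weights sum to 3/8.
So P(the ruby in chest 3 | the guide opened chest 1) = (1/8) / (3/8) = 1/3.

1/3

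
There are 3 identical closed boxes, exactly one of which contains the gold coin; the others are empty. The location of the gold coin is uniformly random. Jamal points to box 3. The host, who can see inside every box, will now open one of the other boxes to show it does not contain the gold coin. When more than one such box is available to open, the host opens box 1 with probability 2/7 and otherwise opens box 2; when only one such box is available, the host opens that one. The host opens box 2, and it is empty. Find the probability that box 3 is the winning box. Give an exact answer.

5/12

Apply Bayes' rule, conditioning on where the gold coin actually is.
If it is in box 1 (prior 1/3): only box 2 is available, probability 1; weight (1/3)·1 = 1/3.
If it is in box 2 (prior 1/3): the host opened box 2, so this case is ruled out; weight (1/3)·0 = 0.
If it is in box 3 (prior 1/3): box 1 is available but not opened, probability 5/7; weight (1/3)·(5/7) = 5/21.
The weights sum to 4/7.
So P(the gold coin in box 3 | the host opened box 2) = (5/21) / (4/7) = 5/12.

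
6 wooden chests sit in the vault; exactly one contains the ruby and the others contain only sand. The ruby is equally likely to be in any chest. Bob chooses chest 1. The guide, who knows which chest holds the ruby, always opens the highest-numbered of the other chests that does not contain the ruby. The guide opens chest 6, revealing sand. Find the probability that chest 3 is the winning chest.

Apply Bayes' rule, conditioning on where the ruby actually is.
If it is in any of chests 1, 2, 3, 4, and 5 (prior 1/6 each): chest 6 is the highest-numbered option available, probability 1; weight (1/6)·1 = 1/6 each.
If it is in chest 6 (prior 1/6): the guide opened chest 6, so this case is ruled out; weight (1/6)·0 = 0.
The weights sum to 5/6.
So P(the ruby in chest 3 | the guide opened chest 6) = (1/6) / (5/6) = 1/5.

1/5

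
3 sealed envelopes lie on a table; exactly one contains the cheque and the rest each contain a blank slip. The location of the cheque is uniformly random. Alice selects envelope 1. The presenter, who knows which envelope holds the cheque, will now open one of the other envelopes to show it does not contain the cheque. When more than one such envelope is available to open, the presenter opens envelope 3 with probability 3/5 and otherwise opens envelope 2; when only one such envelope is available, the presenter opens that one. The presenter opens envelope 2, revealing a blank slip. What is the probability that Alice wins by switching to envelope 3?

Apply Bayes' rule, conditioning on where the cheque actually is.
If it is in envelope 1 (prior 1/3): envelope 3 is available but not opened, probability 2/5; weight (1/3)·(2/5) = 2/15.
If it is in envelope 2 (prior 1/3): the presenter opened envelope 2, so this case is ruled out; weight (1/3)·0 = 0.
If it is in envelope 3 (prior 1/3): only envelope 2 is available, probability 1; weight (1/3)·1 = 1/3.
The weights sum to 7/15.
So P(the cheque in envelope 3 | the presenter opened envelope 2) = (1/3) / (7/15) = 5/7.

5/7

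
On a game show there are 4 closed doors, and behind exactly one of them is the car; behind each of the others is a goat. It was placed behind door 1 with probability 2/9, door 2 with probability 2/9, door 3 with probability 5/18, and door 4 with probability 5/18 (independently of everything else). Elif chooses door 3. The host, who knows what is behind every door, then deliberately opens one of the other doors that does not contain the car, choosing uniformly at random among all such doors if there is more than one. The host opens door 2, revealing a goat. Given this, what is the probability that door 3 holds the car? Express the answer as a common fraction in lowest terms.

10/37

Apply Bayes' rule, conditioning on where the car actually is.
If it is behind door 1 (prior 2/9): the host has 2 equally likely choices, so probability 1/2; weight (2/9)·(1/2) = 1/9.
If it is behind door 2 (prior 2/9): the host opened door 2, so this case is ruled out; weight (2/9)·0 = 0.
If it is behind door 3 (prior 5/18): the host has 3 equally likely choices, so probability 1/3; weight (5/18)·(1/3) = 5/54.
If it is behind door 4 (prior 5/18): the host has 2 equally likely choices, so probability 1/2; weight (5/18)·(1/2) = 5/36.
The weights sum to 37/108.
So P(the car behind door 3 | the host opened door 2) = (5/54) / (37/108) = 10/37.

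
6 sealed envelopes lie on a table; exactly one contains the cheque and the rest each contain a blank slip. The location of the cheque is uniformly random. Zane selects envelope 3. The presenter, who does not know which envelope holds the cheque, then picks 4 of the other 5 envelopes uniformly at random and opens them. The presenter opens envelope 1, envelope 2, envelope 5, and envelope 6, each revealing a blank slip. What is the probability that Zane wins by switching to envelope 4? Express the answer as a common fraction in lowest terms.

1/2

Because the presenter chose which envelopes to open without knowing where the cheque is, the choice is independent of the prize location. Learning that none of the 4 opened envelopes holds the cheque simply rules out those 4 locations and leaves the remaining 2 envelopes still equally likely by symmetry.
So P(the cheque in envelope 4) = 1/2.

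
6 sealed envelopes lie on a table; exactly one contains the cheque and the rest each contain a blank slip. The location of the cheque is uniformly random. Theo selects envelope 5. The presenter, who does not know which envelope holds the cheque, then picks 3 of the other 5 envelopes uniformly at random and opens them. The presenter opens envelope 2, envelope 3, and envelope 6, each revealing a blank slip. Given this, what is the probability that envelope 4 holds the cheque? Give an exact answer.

1/3

Because the presenter chose which envelopes to open without knowing where the cheque is, the choice is independent of the prize location. Learning that none of the 3 opened envelopes holds the cheque simply rules out those 3 locations and leaves the remaining 3 envelopes still equally likely by symmetry.
So P(the cheque in envelope 4) = 1/3.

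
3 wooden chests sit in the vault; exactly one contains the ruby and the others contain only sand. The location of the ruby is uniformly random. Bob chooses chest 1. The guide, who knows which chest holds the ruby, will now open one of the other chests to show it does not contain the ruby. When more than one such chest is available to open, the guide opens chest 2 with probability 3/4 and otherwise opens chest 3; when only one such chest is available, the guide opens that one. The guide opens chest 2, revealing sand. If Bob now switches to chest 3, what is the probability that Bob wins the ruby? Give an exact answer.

Consider each possible location of the ruby in turn.
If it is in chest 1 (prior 1/3): chest 2 is available, opened with probability 3/4; weight (1/3)·(3/4) = 1/4.
If it is in chest 2 (prior 1/3): the guide opened chest 2, so this case is ruled out; weight (1/3)·0 = 0.
If it is in chest 3 (prior 1/3): only chest 2 is available, probability 1; weight (1/3)·1 = 1/3.
The weights sum to 7/12.
So P(the ruby in chest 3 | the guide opened chest 2) = (1/3) / (7/12) = 4/7.

4/7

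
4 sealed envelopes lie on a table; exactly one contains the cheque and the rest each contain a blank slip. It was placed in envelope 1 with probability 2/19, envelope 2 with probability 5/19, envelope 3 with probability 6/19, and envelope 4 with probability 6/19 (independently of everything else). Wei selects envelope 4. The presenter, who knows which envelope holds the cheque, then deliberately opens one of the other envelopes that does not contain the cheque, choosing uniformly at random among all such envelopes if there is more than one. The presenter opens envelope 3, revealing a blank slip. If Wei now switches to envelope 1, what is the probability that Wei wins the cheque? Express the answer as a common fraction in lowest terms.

Consider each possible location of the cheque in turn.
If it is in envelope 1 (prior 2/19): the presenter has 2 equally likely choices, so probability 1/2; weight (2/19)·(1/2) = 1/19.
If it is in envelope 2 (prior 5/19): the presenter has 2 equally likely choices, so probability 1/2; weight (5/19)·(1/2) = 5/38.
If it is in envelope 3 (prior 6/19): the presenter opened envelope 3, so this case is ruled out; weight (6/19)·0 = 0.
If it is in envelope 4 (prior 6/19): the presenter has 3 equally likely choices, so probability 1/3; weight (6/19)·(1/3) = 2/19.
The weights sum to 11/38.
So P(the cheque in envelope 1 | the presenter opened envelope 3) = (1/19) / (11/38) = 2/11.

2/11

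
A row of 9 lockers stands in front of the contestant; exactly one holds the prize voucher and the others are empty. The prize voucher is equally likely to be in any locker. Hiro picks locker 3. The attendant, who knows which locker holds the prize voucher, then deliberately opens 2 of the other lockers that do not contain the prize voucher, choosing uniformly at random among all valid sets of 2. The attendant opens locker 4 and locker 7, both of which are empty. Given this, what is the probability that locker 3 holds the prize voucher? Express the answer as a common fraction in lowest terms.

Apply Bayes' rule, conditioning on where the prize voucher actually is.
If it is in any of lockers 1, 2, 5, 6, 8, and 9 (prior 1/9 each): the attendant has 21 equally likely choices, so probability 1/21; weight (1/9)·(1/21) = 1/189 each.
If it is in locker 3 (prior 1/9): the attendant has 28 equally likely choices, so probability 1/28; weight (1/9)·(1/28) = 1/252.
If it is in either of lockers 4 and 7 (prior 1/9 each): that locker was opened and seen not to hold the prize — ruled out; weight (1/9)·0 = 0 each.
The weights sum to 1/28.
So P(the prize voucher in locker 3 | the attendant opened locker 4 and locker 7) = (1/252) / (1/28) = 1/9.

1/9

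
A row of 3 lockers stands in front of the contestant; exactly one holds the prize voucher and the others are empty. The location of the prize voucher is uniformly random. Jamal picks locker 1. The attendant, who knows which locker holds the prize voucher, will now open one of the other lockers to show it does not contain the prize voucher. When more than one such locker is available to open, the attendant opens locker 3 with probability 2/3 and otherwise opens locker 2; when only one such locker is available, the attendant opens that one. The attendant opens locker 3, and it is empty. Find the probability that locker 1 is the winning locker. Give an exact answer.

Apply Bayes' rule, conditioning on where the prize voucher actually is.
If it is in locker 1 (prior 1/3): locker 3 is available, opened with probability 2/3; weight (1/3)·(2/3) = 2/9.
If it is in locker 2 (prior 1/3): only locker 3 is available, probability 1; weight (1/3)·1 = 1/3.
If it is in locker 3 (prior 1/3): the attendant opened locker 3, so this case is ruled out; weight (1/3)·0 = 0.
The weights sum to 5/9.
So P(the prize voucher in locker 1 | the attendant opened locker 3) = (2/9) / (5/9) = 2/5.

2/5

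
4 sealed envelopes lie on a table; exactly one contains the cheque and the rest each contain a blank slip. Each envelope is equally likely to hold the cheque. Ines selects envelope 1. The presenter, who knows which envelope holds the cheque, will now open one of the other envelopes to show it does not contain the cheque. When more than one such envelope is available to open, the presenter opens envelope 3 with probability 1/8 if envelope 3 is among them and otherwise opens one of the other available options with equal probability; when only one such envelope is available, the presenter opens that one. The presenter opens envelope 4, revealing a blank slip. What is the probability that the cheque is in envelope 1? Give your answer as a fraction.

Apply Bayes' rule, conditioning on where the cheque actually is.
If it is in envelope 1 (prior 1/4): envelope 3 is available but not opened; envelope 4 gets probability (1 − 1/8)/2 = 7/16; weight (1/4)·(7/16) = 7/64.
If it is in envelope 2 (prior 1/4): envelope 3 is available but not opened, probability 7/8; weight (1/4)·(7/8) = 7/32.
If it is in envelope 3 (prior 1/4): envelope 3 holds the prize so is unavailable; the presenter chooses uniformly among the 2 others, probability 1/2; weight (1/4)·(1/2) = 1/8.
If it is in envelope 4 (prior 1/4): the presenter opened envelope 4, so this case is ruled out; weight (1/4)·0 = 0.
The weights sum to 29/64.
So P(the cheque in envelope 1 | the presenter opened envelope 4) = (7/64) / (29/64) = 7/29.

7/29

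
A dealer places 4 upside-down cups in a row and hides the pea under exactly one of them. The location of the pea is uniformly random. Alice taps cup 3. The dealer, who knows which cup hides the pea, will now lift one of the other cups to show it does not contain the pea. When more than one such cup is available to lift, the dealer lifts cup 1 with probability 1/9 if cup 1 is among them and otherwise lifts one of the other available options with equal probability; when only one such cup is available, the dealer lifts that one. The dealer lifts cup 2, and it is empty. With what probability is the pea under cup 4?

16/33

Apply Bayes' rule, conditioning on where the pea actually is.
If it is under cup 1 (prior 1/4): cup 1 holds the prize so is unavailable; the dealer chooses uniformly among the 2 others, probability 1/2; weight (1/4)·(1/2) = 1/8.
If it is under cup 2 (prior 1/4): the dealer opened cup 2, so this case is ruled out; weight (1/4)·0 = 0.
If it is under cup 3 (prior 1/4): cup 1 is available but not opened; cup 2 gets probability (1 − 1/9)/2 = 4/9; weight (1/4)·(4/9) = 1/9.
If it is under cup 4 (prior 1/4): cup 1 is available but not opened, probability 8/9; weight (1/4)·(8/9) = 2/9.
The weights sum to 11/24.
So P(the pea under cup 4 | the dealer opened cup 2) = (2/9) / (11/24) = 16/33.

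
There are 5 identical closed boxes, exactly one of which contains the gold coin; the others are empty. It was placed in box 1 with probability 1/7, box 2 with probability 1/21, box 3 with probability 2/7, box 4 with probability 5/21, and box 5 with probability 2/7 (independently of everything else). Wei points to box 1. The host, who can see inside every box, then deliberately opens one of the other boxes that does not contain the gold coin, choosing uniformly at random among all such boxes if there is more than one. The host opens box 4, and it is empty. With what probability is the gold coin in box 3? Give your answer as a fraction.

Condition on the true location of the gold coin.
If it is in box 1 (prior 1/7): the host has 4 equally likely choices, so probability 1/4; weight (1/7)·(1/4) = 1/28.
If it is in box 2 (prior 1/21): the host has 3 equally likely choices, so probability 1/3; weight (1/21)·(1/3) = 1/63.
If it is in either of boxes 3 and 5 (prior 2/7 each): the host has 3 equally likely choices, so probability 1/3; weight (2/7)·(1/3) = 2/21 each.
If it is in box 4 (prior 5/21): the host opened box 4, so this case is ruled out; weight (5/21)·0 = 0.
The weights sum to 61/252.
So P(the gold coin in box 3 | the host opened box 4) = (2/21) / (61/252) = 24/61.

24/61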